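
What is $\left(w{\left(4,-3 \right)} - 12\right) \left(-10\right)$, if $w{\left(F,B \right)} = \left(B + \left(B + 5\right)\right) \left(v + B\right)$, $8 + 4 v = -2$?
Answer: $65$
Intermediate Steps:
$v = - \frac{5}{2}$ ($v = -2 + \frac{1}{4} \left(-2\right) = -2 - \frac{1}{2} = - \frac{5}{2} \approx -2.5$)
$w{\left(F,B \right)} = \left(5 + 2 B\right) \left(- \frac{5}{2} + B\right)$ ($w{\left(F,B \right)} = \left(B + \left(B + 5\right)\right) \left(- \frac{5}{2} + B\right) = \left(B + \left(5 + B\right)\right) \left(- \frac{5}{2} + B\right) = \left(5 + 2 B\right) \left(- \frac{5}{2} + B\right)$)
$\left(w{\left(4,-3 \right)} - 12\right) \left(-10\right) = \left(\left(- \frac{25}{2} + 2 \left(-3\right)^{2}\right) - 12\right) \left(-10\right) = \left(\left(- \frac{25}{2} + 2 \cdot 9\right) - 12\right) \left(-10\right) = \left(\left(- \frac{25}{2} + 18\right) - 12\right) \left(-10\right) = \left(\frac{11}{2} - 12\right) \left(-10\right) = \left(- \frac{13}{2}\right) \left(-10\right) = 65$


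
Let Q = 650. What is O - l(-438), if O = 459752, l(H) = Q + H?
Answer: 459540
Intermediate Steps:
l(H) = 650 + H
O - l(-438) = 459752 - (650 - 438) = 459752 - 1*212 = 459752 - 212 = 459540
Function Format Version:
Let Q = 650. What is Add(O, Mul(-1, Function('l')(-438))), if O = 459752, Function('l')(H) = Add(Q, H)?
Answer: 459540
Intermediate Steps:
Function('l')(H) = Add(650, H)
Add(O, Mul(-1, Function('l')(-438))) = Add(459752, Mul(-1, Add(650, -438))) = Add(459752, Mul(-1, 212)) = Add(459752, -212) = 459540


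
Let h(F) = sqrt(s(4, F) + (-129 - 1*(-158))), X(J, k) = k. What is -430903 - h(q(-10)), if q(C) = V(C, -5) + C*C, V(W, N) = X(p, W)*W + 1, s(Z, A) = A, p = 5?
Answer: -430903 - sqrt(230) ≈ -4.3092e+5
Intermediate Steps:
V(W, N) = 1 + W**2 (V(W, N) = W*W + 1 = W**2 + 1 = 1 + W**2)
q(C) = 1 + 2*C**2 (q(C) = (1 + C**2) + C*C = (1 + C**2) + C**2 = 1 + 2*C**2)
h(F) = sqrt(29 + F) (h(F) = sqrt(F + (-129 - 1*(-158))) = sqrt(F + (-129 + 158)) = sqrt(F + 29) = sqrt(29 + F))
-430903 - h(q(-10)) = -430903 - sqrt(29 + (1 + 2*(-10)**2)) = -430903 - sqrt(29 + (1 + 2*100)) = -430903 - sqrt(29 + (1 + 200)) = -430903 - sqrt(29 + 201) = -430903 - sqrt(230)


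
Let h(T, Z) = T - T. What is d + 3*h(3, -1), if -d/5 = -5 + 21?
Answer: -80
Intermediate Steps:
h(T, Z) = 0
d = -80 (d = -5*(-5 + 21) = -5*16 = -80)
d + 3*h(3, -1) = -80 + 3*0 = -80 + 0 = -80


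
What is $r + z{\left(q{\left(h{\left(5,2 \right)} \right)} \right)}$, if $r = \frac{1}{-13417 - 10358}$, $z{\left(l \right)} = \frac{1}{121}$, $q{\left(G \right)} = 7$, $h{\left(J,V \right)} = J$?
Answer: $\frac{23654}{2876775} \approx 0.0082224$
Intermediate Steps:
$z{\left(l \right)} = \frac{1}{121}$
$r = - \frac{1}{23775}$ ($r = \frac{1}{-23775} = - \frac{1}{23775} \approx -4.2061 \cdot 10^{-5}$)
$r + z{\left(q{\left(h{\left(5,2 \right)} \right)} \right)} = - \frac{1}{23775} + \frac{1}{121} = \frac{23654}{2876775}$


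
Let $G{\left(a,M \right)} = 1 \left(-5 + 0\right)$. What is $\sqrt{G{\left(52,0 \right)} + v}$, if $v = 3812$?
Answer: $9 \sqrt{47} \approx 61.701$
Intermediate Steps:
$G{\left(a,M \right)} = -5$ ($G{\left(a,M \right)} = 1 \left(-5\right) = -5$)
$\sqrt{G{\left(52,0 \right)} + v} = \sqrt{-5 + 3812} = \sqrt{3807} = 9 \sqrt{47}$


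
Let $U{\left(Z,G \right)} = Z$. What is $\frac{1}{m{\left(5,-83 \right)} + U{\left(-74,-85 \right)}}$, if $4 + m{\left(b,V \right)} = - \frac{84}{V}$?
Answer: $- \frac{83}{6390} \approx -0.012989$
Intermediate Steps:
$m{\left(b,V \right)} = -4 - \frac{84}{V}$
$\frac{1}{m{\left(5,-83 \right)} + U{\left(-74,-85 \right)}} = \frac{1}{\left(-4 - \frac{84}{-83}\right) - 74} = \frac{1}{\left(-4 - - \frac{84}{83}\right) - 74} = \frac{1}{\left(-4 + \frac{84}{83}\right) - 74} = \frac{1}{- \frac{248}{83} - 74} = \frac{1}{- \frac{6390}{83}} = - \frac{83}{6390}$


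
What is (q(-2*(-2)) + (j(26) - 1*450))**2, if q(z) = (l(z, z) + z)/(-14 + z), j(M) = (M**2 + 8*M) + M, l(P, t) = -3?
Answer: 21150801/100 ≈ 2.1151e+5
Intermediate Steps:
j(M) = M**2 + 9*M
q(z) = (-3 + z)/(-14 + z)
(q(-2*(-2)) + (j(26) - 1*450))**2 = ((-3 - 2*(-2))/(-14 - 2*(-2)) + (26*(9 + 26) - 1*450))**2 = ((-3 + 4)/(-14 + 4) + (26*35 - 450))**2 = (1/(-10) + (910 - 450))**2 = (-1/10*1 + 460)**2 = (-1/10 + 460)**2 = (4599/10)**2 = 21150801/100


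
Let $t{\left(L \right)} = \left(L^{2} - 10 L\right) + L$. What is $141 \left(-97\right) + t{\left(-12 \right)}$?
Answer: $-13425$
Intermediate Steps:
$t{\left(L \right)} = L^{2} - 9 L$
$141 \left(-97\right) + t{\left(-12 \right)} = 141 \left(-97\right) - 12 \left(-9 - 12\right) = -13677 - -252 = -13677 + 252 = -13425$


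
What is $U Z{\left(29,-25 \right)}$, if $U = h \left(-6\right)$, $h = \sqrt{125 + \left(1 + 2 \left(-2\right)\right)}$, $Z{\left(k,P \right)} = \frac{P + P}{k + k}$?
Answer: $\frac{150 \sqrt{122}}{29} \approx 57.131$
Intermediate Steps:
$Z{\left(k,P \right)} = \frac{P}{k}$ ($Z{\left(k,P \right)} = \frac{2 P}{2 k} = 2 P \frac{1}{2 k} = \frac{P}{k}$)
$h = \sqrt{122}$ ($h = \sqrt{125 + \left(1 - 4\right)} = \sqrt{125 - 3} = \sqrt{122} \approx 11.045$)
$U = - 6 \sqrt{122}$ ($U = \sqrt{122} \left(-6\right) = - 6 \sqrt{122} \approx -66.272$)
$U Z{\left(29,-25 \right)} = - 6 \sqrt{122} \left(- \frac{25}{29}\right) = \frac{150 \sqrt{122}}{29}$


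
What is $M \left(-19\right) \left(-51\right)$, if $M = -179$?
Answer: $-173451$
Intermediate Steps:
$M \left(-19\right) \left(-51\right) = \left(-179\right) \left(-19\right) \left(-51\right) = 3401 \left(-51\right) = -173451$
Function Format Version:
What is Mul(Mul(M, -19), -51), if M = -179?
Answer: -173451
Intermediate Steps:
Mul(Mul(M, -19), -51) = Mul(Mul(-179, -19), -51) = Mul(3401, -51) = -173451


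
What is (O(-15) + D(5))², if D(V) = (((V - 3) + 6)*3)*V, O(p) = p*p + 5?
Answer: 122500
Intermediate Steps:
O(p) = 5 + p² (O(p) = p² + 5 = 5 + p²)
D(V) = V*(9 + 3*V) (D(V) = (((-3 + V) + 6)*3)*V = ((3 + V)*3)*V = (9 + 3*V)*V = V*(9 + 3*V))
(O(-15) + D(5))² = ((5 + (-15)²) + 3*5*(3 + 5))² = ((5 + 225) + 3*5*8)² = (230 + 120)² = 350² = 122500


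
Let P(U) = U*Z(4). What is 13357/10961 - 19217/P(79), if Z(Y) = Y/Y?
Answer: -209582334/865919 ≈ -242.03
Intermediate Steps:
Z(Y) = 1
P(U) = U (P(U) = U*1 = U)
13357/10961 - 19217/P(79) = 13357/10961 - 19217/79 = -209582334/865919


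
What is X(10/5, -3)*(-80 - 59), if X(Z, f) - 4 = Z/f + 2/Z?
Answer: -1807/3 ≈ -602.33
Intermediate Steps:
X(Z, f) = 4 + 2/Z + Z/f (X(Z, f) = 4 + (Z/f + 2/Z) = 4 + (2/Z + Z/f) = 4 + 2/Z + Z/f)
X(10/5, -3)*(-80 - 59) = (4 + 2/((10/5)) + (10/5)/(-3))*(-80 - 59) = (4 + 2/((10*(1/5))) + (10*(1/5))*(-1/3))*(-139) = (4 + 2/2 + 2*(-1/3))*(-139) = (4 + 2*(1/2) - 2/3)*(-139) = (4 + 1 - 2/3)*(-139) = (13/3)*(-139) = -1807/3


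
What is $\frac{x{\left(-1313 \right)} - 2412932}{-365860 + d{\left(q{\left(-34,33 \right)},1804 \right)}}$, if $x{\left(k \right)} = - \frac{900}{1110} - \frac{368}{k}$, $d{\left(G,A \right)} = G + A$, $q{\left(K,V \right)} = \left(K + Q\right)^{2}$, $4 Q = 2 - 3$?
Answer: $\frac{1875562804256}{282067455787} \approx 6.6493$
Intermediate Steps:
$Q = - \frac{1}{4}$ ($Q = \frac{2 - 3}{4} = \frac{1}{4} \left(-1\right) = - \frac{1}{4} \approx -0.25$)
$q{\left(K,V \right)} = \left(- \frac{1}{4} + K\right)^{2}$ ($q{\left(K,V \right)} = \left(K - \frac{1}{4}\right)^{2} = \left(- \frac{1}{4} + K\right)^{2}$)
$d{\left(G,A \right)} = A + G$
$x{\left(k \right)} = - \frac{30}{37} - \frac{368}{k}$ ($x{\left(k \right)} = \left(-900\right) \frac{1}{1110} - \frac{368}{k} = - \frac{30}{37} - \frac{368}{k}$)
$\frac{x{\left(-1313 \right)} - 2412932}{-365860 + d{\left(q{\left(-34,33 \right)},1804 \right)}} = \frac{\left(- \frac{30}{37} - \frac{368}{-1313}\right) - 2412932}{-365860 + \left(1804 + \frac{\left(-1 + 4 \left(-34\right)\right)^{2}}{16}\right)} = \frac{\left(- \frac{30}{37} - - \frac{368}{1313}\right) - 2412932}{-365860 + \left(1804 + \frac{\left(-1 - 136\right)^{2}}{16}\right)} = \frac{\left(- \frac{30}{37} + \frac{368}{1313}\right) - 2412932}{-365860 + \left(1804 + \frac{\left(-137\right)^{2}}{16}\right)} = \frac{- \frac{25774}{48581} - 2412932}{-365860 + \left(1804 + \frac{1}{16} \cdot 18769\right)} = - \frac{117222675266}{48581 \left(-365860 + \left(1804 + \frac{18769}{16}\right)\right)} = - \frac{117222675266}{48581 \left(-365860 + \frac{47633}{16}\right)} = - \frac{117222675266}{48581 \left(- \frac{5806127}{16}\right)} = \left(- \frac{117222675266}{48581}\right) \left(- \frac{16}{5806127}\right) = \frac{1875562804256}{282067455787}$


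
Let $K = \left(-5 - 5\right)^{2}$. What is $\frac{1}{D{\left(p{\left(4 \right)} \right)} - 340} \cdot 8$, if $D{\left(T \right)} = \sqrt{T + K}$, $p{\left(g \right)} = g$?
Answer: $- \frac{340}{14437} - \frac{2 \sqrt{26}}{14437} \approx -0.024257$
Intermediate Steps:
$K = 100$ ($K = \left(-10\right)^{2} = 100$)
$D{\left(T \right)} = \sqrt{100 + T}$ ($D{\left(T \right)} = \sqrt{T + 100} = \sqrt{100 + T}$)
$\frac{1}{D{\left(p{\left(4 \right)} \right)} - 340} \cdot 8 = \frac{1}{\sqrt{100 + 4} - 340} \cdot 8 = \frac{1}{\sqrt{104} - 340} \cdot 8 = \frac{1}{2 \sqrt{26} - 340} \cdot 8 = \frac{1}{-340 + 2 \sqrt{26}} \cdot 8 = \frac{8}{-340 + 2 \sqrt{26}}$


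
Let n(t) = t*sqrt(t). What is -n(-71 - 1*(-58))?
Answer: 13*I*sqrt(13) ≈ 46.872*I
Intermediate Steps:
n(t) = t**(3/2)
-n(-71 - 1*(-58)) = -(-71 - 1*(-58))**(3/2) = -(-71 + 58)**(3/2) = -(-13)**(3/2) = -(-13)*I*sqrt(13) = 13*I*sqrt(13)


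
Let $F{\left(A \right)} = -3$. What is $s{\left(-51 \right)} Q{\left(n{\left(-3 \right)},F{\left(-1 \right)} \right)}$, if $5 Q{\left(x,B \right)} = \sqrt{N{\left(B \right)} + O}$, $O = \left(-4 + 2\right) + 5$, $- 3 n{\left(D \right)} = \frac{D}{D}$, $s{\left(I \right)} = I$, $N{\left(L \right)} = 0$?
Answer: $- \frac{51 \sqrt{3}}{5} \approx -17.667$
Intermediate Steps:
$n{\left(D \right)} = - \frac{1}{3}$ ($n{\left(D \right)} = - \frac{D \frac{1}{D}}{3} = \left(- \frac{1}{3}\right) 1 = - \frac{1}{3}$)
$O = 3$ ($O = -2 + 5 = 3$)
$Q{\left(x,B \right)} = \frac{\sqrt{3}}{5}$ ($Q{\left(x,B \right)} = \frac{\sqrt{0 + 3}}{5} = \frac{\sqrt{3}}{5}$)
$s{\left(-51 \right)} Q{\left(n{\left(-3 \right)},F{\left(-1 \right)} \right)} = - 51 \frac{\sqrt{3}}{5} = - \frac{51 \sqrt{3}}{5}$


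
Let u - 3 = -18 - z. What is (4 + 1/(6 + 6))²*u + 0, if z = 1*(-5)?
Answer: -12005/72 ≈ -166.74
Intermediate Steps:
z = -5
u = -10 (u = 3 + (-18 - 1*(-5)) = 3 + (-18 + 5) = 3 - 13 = -10)
(4 + 1/(6 + 6))²*u + 0 = (4 + 1/(6 + 6))²*(-10) + 0 = (4 + 1/12)²*(-10) + 0 = (49/12)²*(-10) + 0 = (2401/144)*(-10) + 0 = -12005/72 + 0 = -12005/72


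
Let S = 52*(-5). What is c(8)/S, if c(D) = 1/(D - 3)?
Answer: -1/1300 ≈ -0.00076923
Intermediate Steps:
c(D) = 1/(-3 + D)
S = -260
c(8)/S = 1/((-3 + 8)*(-260)) = -1/260/5 = (⅕)*(-1/260) = -1/1300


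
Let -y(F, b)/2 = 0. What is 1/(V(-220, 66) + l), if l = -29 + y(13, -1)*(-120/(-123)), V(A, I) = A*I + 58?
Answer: -1/14491 ≈ -6.9008e-5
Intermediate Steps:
y(F, b) = 0 (y(F, b) = -2*0 = 0)
V(A, I) = 58 + A*I
l = -29 (l = -29 + 0*(-120/(-123)) = -29 + 0*(-120*(-1/123)) = -29 + 0*(40/41) = -29 + 0 = -29)
1/(V(-220, 66) + l) = 1/((58 - 220*66) - 29) = 1/((58 - 14520) - 29) = 1/(-14462 - 29) = 1/(-14491) = -1/14491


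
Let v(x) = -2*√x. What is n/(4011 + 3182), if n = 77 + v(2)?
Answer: 77/7193 - 2*√2/7193 ≈ 0.010312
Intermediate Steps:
n = 77 - 2*√2 ≈ 74.172
n/(4011 + 3182) = (77 - 2*√2)/(4011 + 3182) = (77 - 2*√2)/7193 = (77 - 2*√2)*(1/7193) = 77/7193 - 2*√2/7193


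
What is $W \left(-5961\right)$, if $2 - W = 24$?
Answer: $131142$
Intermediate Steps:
$W = -22$ ($W = 2 - 24 = -22$)
$W \left(-5961\right) = \left(-22\right) \left(-5961\right) = 131142$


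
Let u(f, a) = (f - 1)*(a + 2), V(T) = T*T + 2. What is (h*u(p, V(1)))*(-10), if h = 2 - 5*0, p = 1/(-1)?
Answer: 200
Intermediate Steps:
V(T) = 2 + T² (V(T) = T² + 2 = 2 + T²)
p = -1
u(f, a) = (-1 + f)*(2 + a)
h = 2 (h = 2 + 0 = 2)
(h*u(p, V(1)))*(-10) = (2*(-2 - (2 + 1²) + 2*(-1) + (2 + 1²)*(-1)))*(-10) = (2*(-2 - (2 + 1) - 2 + (2 + 1)*(-1)))*(-10) = (2*(-2 - 1*3 - 2 + 3*(-1)))*(-10) = (2*(-2 - 3 - 2 - 3))*(-10) = (2*(-10))*(-10) = -20*(-10) = 200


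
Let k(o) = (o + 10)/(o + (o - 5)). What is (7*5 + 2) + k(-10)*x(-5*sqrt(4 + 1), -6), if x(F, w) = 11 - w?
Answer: 37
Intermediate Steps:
k(o) = (10 + o)/(-5 + 2*o) (k(o) = (10 + o)/(o + (-5 + o)) = (10 + o)/(-5 + 2*o))
(7*5 + 2) + k(-10)*x(-5*sqrt(4 + 1), -6) = (7*5 + 2) + ((10 - 10)/(-5 + 2*(-10)))*(11 - 1*(-6)) = (35 + 2) + (0/(-5 - 20))*(11 + 6) = 37 + (0/(-25))*17 = 37 - 1/25*0*17 = 37 + 0*17 = 37 + 0 = 37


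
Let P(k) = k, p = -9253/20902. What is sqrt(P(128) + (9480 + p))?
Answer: sqrt(4197480341026)/20902 ≈ 98.018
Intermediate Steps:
p = -9253/20902 (p = -9253*1/20902 = -9253/20902 ≈ -0.44269)
sqrt(P(128) + (9480 + p)) = sqrt(128 + (9480 - 9253/20902)) = sqrt(128 + 198141707/20902) = sqrt(200817163/20902) = sqrt(4197480341026)/20902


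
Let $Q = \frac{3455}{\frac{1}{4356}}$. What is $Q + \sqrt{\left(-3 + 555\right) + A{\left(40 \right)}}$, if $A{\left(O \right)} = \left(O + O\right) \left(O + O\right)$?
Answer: $15049980 + 2 \sqrt{1738} \approx 1.505 \cdot 10^{7}$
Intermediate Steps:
$A{\left(O \right)} = 4 O^{2}$ ($A{\left(O \right)} = 2 O 2 O = 4 O^{2}$)
$Q = 15049980$ ($Q = 3455 \frac{1}{\frac{1}{4356}} = 3455 \cdot 4356 = 15049980$)
$Q + \sqrt{\left(-3 + 555\right) + A{\left(40 \right)}} = 15049980 + \sqrt{\left(-3 + 555\right) + 4 \cdot 40^{2}} = 15049980 + \sqrt{552 + 4 \cdot 1600} = 15049980 + \sqrt{552 + 6400} = 15049980 + \sqrt{6952} = 15049980 + 2 \sqrt{1738}$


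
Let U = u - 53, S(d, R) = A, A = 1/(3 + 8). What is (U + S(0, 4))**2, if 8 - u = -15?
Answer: 108241/121 ≈ 894.55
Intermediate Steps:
u = 23 (u = 8 - 1*(-15) = 8 + 15 = 23)
A = 1/11 ≈ 0.090909
S(d, R) = 1/11
U = -30 (U = 23 - 53 = -30)
(U + S(0, 4))**2 = (-30 + 1/11)**2 = (-329/11)**2 = 108241/121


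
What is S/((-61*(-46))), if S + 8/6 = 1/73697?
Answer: -294785/620381346 ≈ -0.00047517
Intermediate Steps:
S = -294785/221091 (S = -4/3 + 1/73697 = -294785/221091 ≈ -1.3333)
S/((-61*(-46))) = -294785/(221091*((-61*(-46)))) = -294785/221091/2806 = -294785/221091*1/2806 = -294785/620381346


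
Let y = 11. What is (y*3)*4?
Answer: 132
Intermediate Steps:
(y*3)*4 = (11*3)*4 = 33*4 = 132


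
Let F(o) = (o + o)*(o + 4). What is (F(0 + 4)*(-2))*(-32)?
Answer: 4096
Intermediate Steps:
F(o) = 2*o*(4 + o) (F(o) = (2*o)*(4 + o) = 2*o*(4 + o))
(F(0 + 4)*(-2))*(-32) = ((2*(0 + 4)*(4 + (0 + 4)))*(-2))*(-32) = ((2*4*(4 + 4))*(-2))*(-32) = ((2*4*8)*(-2))*(-32) = (64*(-2))*(-32) = -128*(-32) = 4096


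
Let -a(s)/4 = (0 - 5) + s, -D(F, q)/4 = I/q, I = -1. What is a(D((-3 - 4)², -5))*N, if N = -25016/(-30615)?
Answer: 2901856/153075 ≈ 18.957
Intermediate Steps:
D(F, q) = 4/q (D(F, q) = -(-4)/q = 4/q)
a(s) = 20 - 4*s (a(s) = -4*((0 - 5) + s) = -4*(-5 + s) = 20 - 4*s)
N = 25016/30615 (N = -25016*(-1/30615) = 25016/30615 ≈ 0.81712)
a(D((-3 - 4)², -5))*N = (20 - 16/(-5))*(25016/30615) = (20 - 16*(-1)/5)*(25016/30615) = (20 - 4*(-⅘))*(25016/30615) = (20 + 16/5)*(25016/30615) = (116/5)*(25016/30615) = 2901856/153075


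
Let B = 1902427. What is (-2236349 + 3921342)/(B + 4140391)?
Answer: 1684993/6042818 ≈ 0.27884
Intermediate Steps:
(-2236349 + 3921342)/(B + 4140391) = (-2236349 + 3921342)/(1902427 + 4140391) = 1684993/6042818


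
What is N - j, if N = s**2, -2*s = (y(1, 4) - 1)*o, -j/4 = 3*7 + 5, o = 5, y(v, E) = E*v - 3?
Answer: 104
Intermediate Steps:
y(v, E) = -3 + E*v
j = -104 (j = -4*(3*7 + 5) = -4*(21 + 5) = -4*26 = -104)
s = 0 (s = -((-3 + 4*1) - 1)*5/2 = -((-3 + 4) - 1)*5/2 = -(1 - 1)*5/2 = -0*5 = -1/2*0 = 0)
N = 0 (N = 0**2 = 0)
N - j = 0 - 1*(-104) = 0 + 104 = 104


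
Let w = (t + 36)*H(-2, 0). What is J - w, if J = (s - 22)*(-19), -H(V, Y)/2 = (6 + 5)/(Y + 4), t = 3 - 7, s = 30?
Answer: 24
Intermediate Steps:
t = -4
H(V, Y) = -22/(4 + Y) (H(V, Y) = -2*(6 + 5)/(Y + 4) = -22/(4 + Y))
J = -152 (J = (30 - 22)*(-19) = 8*(-19) = -152)
w = -176 (w = (-4 + 36)*(-22/(4 + 0)) = 32*(-22/4) = 32*(-22*1/4) = 32*(-11/2) = -176)
J - w = -152 - 1*(-176) = -152 + 176 = 24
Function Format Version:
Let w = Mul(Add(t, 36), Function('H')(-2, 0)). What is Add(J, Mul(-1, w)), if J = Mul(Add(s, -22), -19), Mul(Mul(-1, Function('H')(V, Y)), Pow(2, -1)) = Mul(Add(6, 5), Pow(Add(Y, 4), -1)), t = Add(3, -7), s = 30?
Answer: 24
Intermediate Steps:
t = -4
Function('H')(V, Y) = Mul(-22, Pow(Add(4, Y), -1)) (Function('H')(V, Y) = Mul(-2, Mul(Add(6, 5), Pow(Add(Y, 4), -1))) = Mul(-2, Mul(11, Pow(Add(4, Y), -1))) = Mul(-22, Pow(Add(4, Y), -1)))
J = -152 (J = Mul(Add(30, -22), -19) = Mul(8, -19) = -152)
w = -176 (w = Mul(Add(-4, 36), Mul(-22, Pow(Add(4, 0), -1))) = Mul(32, Mul(-22, Pow(4, -1))) = Mul(32, Mul(-22, Rational(1, 4))) = Mul(32, Rational(-11, 2)) = -176)
Add(J, Mul(-1, w)) = Add(-152, Mul(-1, -176)) = Add(-152, 176) = 24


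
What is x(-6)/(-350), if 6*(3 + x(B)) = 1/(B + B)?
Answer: 31/3600 ≈ 0.0086111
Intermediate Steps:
x(B) = -3 + 1/(12*B) (x(B) = -3 + 1/(6*(B + B)) = -3 + 1/(6*((2*B))) = -3 + (1/(2*B))/6 = -3 + 1/(12*B))
x(-6)/(-350) = (-3 + (1/12)/(-6))/(-350) = (-3 + (1/12)*(-⅙))*(-1/350) = (-3 - 1/72)*(-1/350) = -217/72*(-1/350) = 31/3600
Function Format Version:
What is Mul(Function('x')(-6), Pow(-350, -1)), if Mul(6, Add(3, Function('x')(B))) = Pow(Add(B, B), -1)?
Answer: Rational(31, 3600) ≈ 0.0086111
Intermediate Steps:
Function('x')(B) = Add(-3, Mul(Rational(1, 12), Pow(B, -1))) (Function('x')(B) = Add(-3, Mul(Rational(1, 6), Pow(Add(B, B), -1))) = Add(-3, Mul(Rational(1, 6), Pow(Mul(2, B), -1))) = Add(-3, Mul(Rational(1, 6), Mul(Rational(1, 2), Pow(B, -1)))) = Add(-3, Mul(Rational(1, 12), Pow(B, -1))))
Mul(Function('x')(-6), Pow(-350, -1)) = Mul(Add(-3, Mul(Rational(1, 12), Pow(-6, -1))), Pow(-350, -1)) = Mul(Add(-3, Mul(Rational(1, 12), Rational(-1, 6))), Rational(-1, 350)) = Mul(Add(-3, Rational(-1, 72)), Rational(-1, 350)) = Mul(Rational(-217, 72), Rational(-1, 350)) = Rational(31, 3600)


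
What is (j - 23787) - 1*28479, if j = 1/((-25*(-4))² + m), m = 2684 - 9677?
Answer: -157163861/3007 ≈ -52266.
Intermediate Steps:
m = -6993
j = 1/3007 (j = 1/((-25*(-4))² - 6993) = 1/((-1*(-100))² - 6993) = 1/(100² - 6993) = 1/(10000 - 6993) = 1/3007 ≈ 0.00033256)
(j - 23787) - 1*28479 = (1/3007 - 23787) - 1*28479 = -71527508/3007 - 28479 = -157163861/3007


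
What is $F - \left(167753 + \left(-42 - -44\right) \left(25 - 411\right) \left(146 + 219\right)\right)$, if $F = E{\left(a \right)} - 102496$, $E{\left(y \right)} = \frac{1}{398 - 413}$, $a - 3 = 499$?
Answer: $\frac{172964}{15} \approx 11531.0$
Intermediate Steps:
$a = 502$ ($a = 3 + 499 = 502$)
$E{\left(y \right)} = - \frac{1}{15}$ ($E{\left(y \right)} = \frac{1}{-15} = - \frac{1}{15}$)
$F = - \frac{1537441}{15}$ ($F = - \frac{1}{15} - 102496 = - \frac{1537441}{15} \approx -1.025 \cdot 10^{5}$)
$F - \left(167753 + \left(-42 - -44\right) \left(25 - 411\right) \left(146 + 219\right)\right) = - \frac{1537441}{15} - \left(167753 + \left(-42 - -44\right) \left(25 - 411\right) \left(146 + 219\right)\right) = - \frac{1537441}{15} - \left(167753 + \left(-42 + 44\right) \left(\left(-386\right) 365\right)\right) = - \frac{1537441}{15} - \left(167753 + 2 \left(-140890\right)\right) = - \frac{1537441}{15} - -114027 = - \frac{1537441}{15} + \left(-167753 + 281780\right) = - \frac{1537441}{15} + 114027 = \frac{172964}{15}$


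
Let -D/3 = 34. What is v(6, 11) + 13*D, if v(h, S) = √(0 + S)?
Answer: -1326 + √11 ≈ -1322.7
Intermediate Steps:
D = -102 (D = -3*34 = -102)
v(h, S) = √S
v(6, 11) + 13*D = √11 + 13*(-102) = √11 - 1326 = -1326 + √11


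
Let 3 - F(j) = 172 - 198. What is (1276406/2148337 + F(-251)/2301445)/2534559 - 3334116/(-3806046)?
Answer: 2321206247632997034927491/2649762452726011097840445 ≈ 0.87601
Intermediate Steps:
F(j) = 29 (F(j) = 3 - (172 - 198) = 3 - 1*(-26) = 3 + 26 = 29)
(1276406/2148337 + F(-251)/2301445)/2534559 - 3334116/(-3806046) = (1276406/2148337 + 29/2301445)/2534559 - 3334116/(-3806046) = (1276406*(1/2148337) + 29*(1/2301445))*(1/2534559) - 3334116*(-1/3806046) = (1276406/2148337 + 29/2301445)*(1/2534559) + 555686/634341 = (2937640508443/4944279446965)*(1/2534559) + 555686/634341 = 2937640508443/12531567970820163435 + 555686/634341 = 2321206247632997034927491/2649762452726011097840445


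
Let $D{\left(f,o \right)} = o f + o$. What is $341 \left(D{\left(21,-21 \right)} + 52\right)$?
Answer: $-139810$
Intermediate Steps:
$D{\left(f,o \right)} = o + f o$ ($D{\left(f,o \right)} = f o + o = o + f o$)
$341 \left(D{\left(21,-21 \right)} + 52\right) = 341 \left(- 21 \left(1 + 21\right) + 52\right) = 341 \left(\left(-21\right) 22 + 52\right) = 341 \left(-462 + 52\right) = 341 \left(-410\right) = -139810$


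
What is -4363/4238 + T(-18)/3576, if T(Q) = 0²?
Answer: -4363/4238 ≈ -1.0295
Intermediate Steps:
T(Q) = 0
-4363/4238 + T(-18)/3576 = -4363/4238 + 0/3576 = -4363*1/4238 + 0*(1/3576) = -4363/4238 + 0 = -4363/4238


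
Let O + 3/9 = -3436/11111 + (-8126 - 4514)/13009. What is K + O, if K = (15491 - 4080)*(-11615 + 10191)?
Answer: -7046152750277099/433628997 ≈ -1.6249e+7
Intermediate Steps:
K = -16249264 (K = 11411*(-1424) = -16249264)
O = -699968891/433628997 (O = -⅓ + (-3436/11111 + (-8126 - 4514)/13009) = -⅓ + (-3436*1/11111 - 12640*1/13009) = -⅓ + (-3436/11111 - 12640/13009) = -⅓ - 185141964/144542999 = -699968891/433628997 ≈ -1.6142)
K + O = -16249264 - 699968891/433628997 = -7046152750277099/433628997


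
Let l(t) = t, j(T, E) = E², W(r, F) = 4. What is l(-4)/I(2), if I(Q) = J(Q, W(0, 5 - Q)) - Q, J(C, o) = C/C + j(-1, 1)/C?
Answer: 8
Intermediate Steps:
J(C, o) = 1 + 1/C (J(C, o) = C/C + 1²/C = 1 + 1/C)
I(Q) = -Q + (1 + Q)/Q (I(Q) = (1 + Q)/Q - Q = -Q + (1 + Q)/Q)
l(-4)/I(2) = -4/(1 + 1/2 - 1*2) = -4/(1 + ½ - 2) = -4/(-½) = -4*(-2) = 8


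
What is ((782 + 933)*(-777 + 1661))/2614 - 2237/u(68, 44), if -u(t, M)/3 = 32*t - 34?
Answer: 4874024539/8398782 ≈ 580.33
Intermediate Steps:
u(t, M) = 102 - 96*t (u(t, M) = -3*(32*t - 34) = -3*(-34 + 32*t) = 102 - 96*t)
((782 + 933)*(-777 + 1661))/2614 - 2237/u(68, 44) = ((782 + 933)*(-777 + 1661))/2614 - 2237/(102 - 96*68) = (1715*884)*(1/2614) - 2237/(102 - 6528) = 1516060*(1/2614) - 2237/(-6426) = 758030/1307 - 2237*(-1/6426) = 758030/1307 + 2237/6426 = 4874024539/8398782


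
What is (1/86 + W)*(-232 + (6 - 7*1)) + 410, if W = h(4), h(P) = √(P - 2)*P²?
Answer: 35027/86 - 3728*√2 ≈ -4864.9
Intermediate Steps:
h(P) = P²*√(-2 + P) (h(P) = √(-2 + P)*P² = P²*√(-2 + P))
W = 16*√2 (W = 4²*√(-2 + 4) = 16*√2 ≈ 22.627)
(1/86 + W)*(-232 + (6 - 7*1)) + 410 = (1/86 + 16*√2)*(-232 + (6 - 7*1)) + 410 = (1/86 + 16*√2)*(-232 + (6 - 7)) + 410 = (1/86 + 16*√2)*(-232 - 1) + 410 = (1/86 + 16*√2)*(-233) + 410 = (-233/86 - 3728*√2) + 410 = 35027/86 - 3728*√2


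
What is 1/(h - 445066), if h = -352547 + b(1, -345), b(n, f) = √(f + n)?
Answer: -797613/636186498113 - 2*I*√86/636186498113 ≈ -1.2537e-6 - 2.9154e-11*I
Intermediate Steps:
h = -352547 + 2*I*√86 (h = -352547 + √(-345 + 1) = -352547 + √(-344) = -352547 + 2*I*√86 ≈ -3.5255e+5 + 18.547*I)
1/(h - 445066) = 1/((-352547 + 2*I*√86) - 445066) = 1/(-797613 + 2*I*√86)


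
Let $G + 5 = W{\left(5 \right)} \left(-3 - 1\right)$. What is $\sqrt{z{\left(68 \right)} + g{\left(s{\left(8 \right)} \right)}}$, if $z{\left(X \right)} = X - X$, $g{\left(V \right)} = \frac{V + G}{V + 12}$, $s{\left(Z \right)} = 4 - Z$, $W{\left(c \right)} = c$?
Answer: $\frac{i \sqrt{58}}{4} \approx 1.9039 i$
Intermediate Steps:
$G = -25$ ($G = -5 + 5 \left(-3 - 1\right) = -5 + 5 \left(-4\right) = -5 - 20 = -25$)
$g{\left(V \right)} = \frac{-25 + V}{12 + V}$ ($g{\left(V \right)} = \frac{V - 25}{V + 12} = \frac{-25 + V}{12 + V}$)
$z{\left(X \right)} = 0$
$\sqrt{z{\left(68 \right)} + g{\left(s{\left(8 \right)} \right)}} = \sqrt{0 + \frac{-25 + \left(4 - 8\right)}{12 + \left(4 - 8\right)}} = \sqrt{0 + \frac{-25 - 4}{12 - 4}} = \sqrt{0 + \frac{1}{8} \left(-29\right)} = \sqrt{0 - \frac{29}{8}} = \sqrt{- \frac{29}{8}} = \frac{i \sqrt{58}}{4}$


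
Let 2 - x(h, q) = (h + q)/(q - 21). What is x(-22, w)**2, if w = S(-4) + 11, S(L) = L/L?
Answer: 64/81 ≈ 0.79012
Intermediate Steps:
S(L) = 1
w = 12 (w = 1 + 11 = 12)
x(h, q) = 2 - (h + q)/(-21 + q) (x(h, q) = 2 - (h + q)/(q - 21) = 2 - (h + q)/(-21 + q))
x(-22, w)**2 = ((-42 + 12 - 1*(-22))/(-21 + 12))**2 = ((-42 + 12 + 22)/(-9))**2 = (-1/9*(-8))**2 = (8/9)**2 = 64/81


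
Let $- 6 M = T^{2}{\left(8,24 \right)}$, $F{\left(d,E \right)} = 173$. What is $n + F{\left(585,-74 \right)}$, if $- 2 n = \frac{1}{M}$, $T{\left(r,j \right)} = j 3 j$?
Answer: $\frac{172191745}{995328} \approx 173.0$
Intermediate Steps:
$T{\left(r,j \right)} = 3 j^{2}$ ($T{\left(r,j \right)} = 3 j j = 3 j^{2}$)
$M = -497664$ ($M = - \frac{\left(3 \cdot 24^{2}\right)^{2}}{6} = - \frac{\left(3 \cdot 576\right)^{2}}{6} = - \frac{1728^{2}}{6} = \left(- \frac{1}{6}\right) 2985984 = -497664$)
$n = \frac{1}{995328}$ ($n = - \frac{1}{2 \left(-497664\right)} = \left(- \frac{1}{2}\right) \left(- \frac{1}{497664}\right) = \frac{1}{995328} \approx 1.0047 \cdot 10^{-6}$)
$n + F{\left(585,-74 \right)} = \frac{1}{995328} + 173 = \frac{172191745}{995328}$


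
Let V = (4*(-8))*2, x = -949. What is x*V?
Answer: 60736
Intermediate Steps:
V = -64 (V = -32*2 = -64)
x*V = -949*(-64) = 60736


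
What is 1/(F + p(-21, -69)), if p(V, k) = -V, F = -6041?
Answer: -1/6020 ≈ -0.00016611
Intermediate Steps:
1/(F + p(-21, -69)) = 1/(-6041 - 1*(-21)) = 1/(-6041 + 21) = 1/(-6020) = -1/6020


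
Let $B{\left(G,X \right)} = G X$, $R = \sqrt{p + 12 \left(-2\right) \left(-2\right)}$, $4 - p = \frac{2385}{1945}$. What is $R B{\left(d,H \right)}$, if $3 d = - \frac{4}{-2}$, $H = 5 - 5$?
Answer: $0$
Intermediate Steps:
$p = \frac{1079}{389}$ ($p = 4 - \frac{2385}{1945} = 4 - 2385 \cdot \frac{1}{1945} = 4 - \frac{477}{389} = \frac{1079}{389} \approx 2.7738$)
$R = \frac{\sqrt{7683139}}{389}$ ($R = \sqrt{\frac{1079}{389} + 12 \left(-2\right) \left(-2\right)} = \sqrt{\frac{1079}{389} - -48} = \sqrt{\frac{1079}{389} + 48} = \sqrt{\frac{19751}{389}} = \frac{\sqrt{7683139}}{389} \approx 7.1256$)
$H = 0$ ($H = 5 - 5 = 0$)
$d = \frac{2}{3}$ ($d = \frac{\left(-4\right) \frac{1}{-2}}{3} = \frac{\left(-4\right) \left(- \frac{1}{2}\right)}{3} = \frac{1}{3} \cdot 2 = \frac{2}{3} \approx 0.66667$)
$R B{\left(d,H \right)} = \frac{\sqrt{7683139}}{389} \cdot \frac{2}{3} \cdot 0 = \frac{\sqrt{7683139}}{389} \cdot 0 = 0$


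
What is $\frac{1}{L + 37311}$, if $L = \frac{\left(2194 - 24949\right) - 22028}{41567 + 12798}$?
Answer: $\frac{54365}{2028367732} \approx 2.6802 \cdot 10^{-5}$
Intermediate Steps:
$L = - \frac{44783}{54365}$ ($L = \frac{\left(2194 - 24949\right) - 22028}{54365} = \left(-22755 - 22028\right) \frac{1}{54365} = \left(-44783\right) \frac{1}{54365} = - \frac{44783}{54365} \approx -0.82375$)
$\frac{1}{L + 37311} = \frac{1}{- \frac{44783}{54365} + 37311} = \frac{1}{\frac{2028367732}{54365}} = \frac{54365}{2028367732}$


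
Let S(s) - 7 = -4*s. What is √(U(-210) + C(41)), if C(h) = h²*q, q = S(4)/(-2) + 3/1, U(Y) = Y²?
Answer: √226830/2 ≈ 238.13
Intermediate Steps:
S(s) = 7 - 4*s
q = 15/2 (q = (7 - 4*4)/(-2) + 3/1 = (7 - 16)*(-½) + 3*1 = -9*(-½) + 3 = 9/2 + 3 = 15/2 ≈ 7.5000)
C(h) = 15*h²/2 (C(h) = h²*(15/2) = 15*h²/2)
√(U(-210) + C(41)) = √((-210)² + (15/2)*41²) = √(44100 + (15/2)*1681) = √(44100 + 25215/2) = √(113415/2) = √226830/2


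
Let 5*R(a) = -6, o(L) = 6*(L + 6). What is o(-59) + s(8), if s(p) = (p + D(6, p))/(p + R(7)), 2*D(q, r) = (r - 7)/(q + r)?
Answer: -301611/952 ≈ -316.82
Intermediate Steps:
o(L) = 36 + 6*L (o(L) = 6*(6 + L) = 36 + 6*L)
D(q, r) = (-7 + r)/(2*(q + r)) (D(q, r) = ((r - 7)/(q + r))/2 = ((-7 + r)/(q + r))/2 = (-7 + r)/(2*(q + r)))
R(a) = -6/5 (R(a) = (⅕)*(-6) = -6/5)
s(p) = (p + (-7 + p)/(2*(6 + p)))/(-6/5 + p) (s(p) = (p + (-7 + p)/(2*(6 + p)))/(p - 6/5) = (p + (-7 + p)/(2*(6 + p)))/(-6/5 + p))
o(-59) + s(8) = (36 + 6*(-59)) + 5*(-7 + 2*8² + 13*8)/(2*(-36 + 5*8² + 24*8)) = (36 - 354) + 5*(-7 + 2*64 + 104)/(2*(-36 + 5*64 + 192)) = -318 + 5*(-7 + 128 + 104)/(2*(-36 + 320 + 192)) = -318 + (5/2)*225/476 = -318 + (5/2)*(1/476)*225 = -318 + 1125/952 = -301611/952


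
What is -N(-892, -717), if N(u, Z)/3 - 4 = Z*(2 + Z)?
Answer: -1537977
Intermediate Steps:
N(u, Z) = 12 + 3*Z*(2 + Z) (N(u, Z) = 12 + 3*(Z*(2 + Z)) = 12 + 3*Z*(2 + Z))
-N(-892, -717) = -(12 + 3*(-717)**2 + 6*(-717)) = -(12 + 3*514089 - 4302) = -(12 + 1542267 - 4302) = -1*1537977 = -1537977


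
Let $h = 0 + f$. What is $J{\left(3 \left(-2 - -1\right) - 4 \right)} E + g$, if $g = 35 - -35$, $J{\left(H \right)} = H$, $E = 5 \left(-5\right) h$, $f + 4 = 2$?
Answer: $-280$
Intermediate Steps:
$f = -2$ ($f = -4 + 2 = -2$)
$h = -2$ ($h = 0 - 2 = -2$)
$E = 50$ ($E = 5 \left(-5\right) \left(-2\right) = \left(-25\right) \left(-2\right) = 50$)
$g = 70$ ($g = 35 + 35 = 70$)
$J{\left(3 \left(-2 - -1\right) - 4 \right)} E + g = \left(3 \left(-2 - -1\right) - 4\right) 50 + 70 = \left(3 \left(-2 + 1\right) - 4\right) 50 + 70 = \left(3 \left(-1\right) - 4\right) 50 + 70 = \left(-3 - 4\right) 50 + 70 = \left(-7\right) 50 + 70 = -350 + 70 = -280$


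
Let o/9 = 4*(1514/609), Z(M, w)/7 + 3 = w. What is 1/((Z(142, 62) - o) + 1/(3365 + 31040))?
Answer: 997745/322772994 ≈ 0.0030912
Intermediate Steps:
Z(M, w) = -21 + 7*w
o = 18168/203 (o = 9*(4*(1514/609)) = 9*(6056/609) = 18168/203 ≈ 89.498)
1/((Z(142, 62) - o) + 1/(3365 + 31040)) = 1/(((-21 + 7*62) - 1*18168/203) + 1/(3365 + 31040)) = 1/(((-21 + 434) - 18168/203) + 1/34405) = 1/((413 - 18168/203) + 1/34405) = 1/(65671/203 + 1/34405) = 1/(322772994/997745) = 997745/322772994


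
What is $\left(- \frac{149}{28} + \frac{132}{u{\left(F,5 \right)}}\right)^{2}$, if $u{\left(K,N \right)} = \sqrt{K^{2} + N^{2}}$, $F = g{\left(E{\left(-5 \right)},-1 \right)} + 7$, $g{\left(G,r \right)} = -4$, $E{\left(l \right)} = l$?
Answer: $\frac{7207625}{13328} - \frac{4917 \sqrt{34}}{119} \approx 299.86$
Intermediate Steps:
$F = 3$ ($F = -4 + 7 = 3$)
$\left(- \frac{149}{28} + \frac{132}{u{\left(F,5 \right)}}\right)^{2} = \left(- \frac{149}{28} + \frac{132}{\sqrt{3^{2} + 5^{2}}}\right)^{2} = \left(\left(-149\right) \frac{1}{28} + \frac{132}{\sqrt{9 + 25}}\right)^{2} = \left(- \frac{149}{28} + \frac{132}{\sqrt{34}}\right)^{2} = \left(- \frac{149}{28} + 132 \frac{\sqrt{34}}{34}\right)^{2} = \left(- \frac{149}{28} + \frac{66 \sqrt{34}}{17}\right)^{2}$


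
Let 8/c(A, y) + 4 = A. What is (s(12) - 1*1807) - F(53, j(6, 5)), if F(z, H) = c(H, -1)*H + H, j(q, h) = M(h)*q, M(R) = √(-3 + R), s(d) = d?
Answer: -12637/7 - 66*√2/7 ≈ -1818.6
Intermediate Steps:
c(A, y) = 8/(-4 + A)
j(q, h) = q*√(-3 + h) (j(q, h) = √(-3 + h)*q = q*√(-3 + h))
F(z, H) = H + 8*H/(-4 + H) (F(z, H) = (8/(-4 + H))*H + H = 8*H/(-4 + H) + H = H + 8*H/(-4 + H))
(s(12) - 1*1807) - F(53, j(6, 5)) = (12 - 1*1807) - 6*√(-3 + 5)*(4 + 6*√(-3 + 5))/(-4 + 6*√(-3 + 5)) = (12 - 1807) - 6*√2*(4 + 6*√2)/(-4 + 6*√2) = -1795 - 6*√2*(4 + 6*√2)/(-4 + 6*√2)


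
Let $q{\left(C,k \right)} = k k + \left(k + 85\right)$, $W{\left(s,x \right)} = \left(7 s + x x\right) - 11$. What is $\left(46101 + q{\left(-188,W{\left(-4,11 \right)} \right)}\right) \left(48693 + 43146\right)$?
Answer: $4866732288$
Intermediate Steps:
$W{\left(s,x \right)} = -11 + x^{2} + 7 s$ ($W{\left(s,x \right)} = \left(7 s + x^{2}\right) - 11 = \left(x^{2} + 7 s\right) - 11 = -11 + x^{2} + 7 s$)
$q{\left(C,k \right)} = 85 + k + k^{2}$ ($q{\left(C,k \right)} = k^{2} + \left(85 + k\right) = 85 + k + k^{2}$)
$\left(46101 + q{\left(-188,W{\left(-4,11 \right)} \right)}\right) \left(48693 + 43146\right) = \left(46101 + \left(85 + \left(-11 + 11^{2} + 7 \left(-4\right)\right) + \left(-11 + 11^{2} + 7 \left(-4\right)\right)^{2}\right)\right) \left(48693 + 43146\right) = \left(46101 + \left(85 - -82 + \left(-11 + 121 - 28\right)^{2}\right)\right) 91839 = \left(46101 + \left(85 + 82 + 82^{2}\right)\right) 91839 = \left(46101 + \left(85 + 82 + 6724\right)\right) 91839 = \left(46101 + 6891\right) 91839 = 52992 \cdot 91839 = 4866732288$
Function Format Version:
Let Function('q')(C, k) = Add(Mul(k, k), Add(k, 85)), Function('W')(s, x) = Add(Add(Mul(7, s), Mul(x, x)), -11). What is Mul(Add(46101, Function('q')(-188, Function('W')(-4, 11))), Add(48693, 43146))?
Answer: 4866732288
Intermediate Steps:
Function('W')(s, x) = Add(-11, Pow(x, 2), Mul(7, s)) (Function('W')(s, x) = Add(Add(Mul(7, s), Pow(x, 2)), -11) = Add(Add(Pow(x, 2), Mul(7, s)), -11) = Add(-11, Pow(x, 2), Mul(7, s)))
Function('q')(C, k) = Add(85, k, Pow(k, 2)) (Function('q')(C, k) = Add(Pow(k, 2), Add(85, k)) = Add(85, k, Pow(k, 2)))
Mul(Add(46101, Function('q')(-188, Function('W')(-4, 11))), Add(48693, 43146)) = Mul(Add(46101, Add(85, Add(-11, Pow(11, 2), Mul(7, -4)), Pow(Add(-11, Pow(11, 2), Mul(7, -4)), 2))), Add(48693, 43146)) = Mul(Add(46101, Add(85, Add(-11, 121, -28), Pow(Add(-11, 121, -28), 2))), 91839) = Mul(Add(46101, Add(85, 82, Pow(82, 2))), 91839) = Mul(Add(46101, Add(85, 82, 6724)), 91839) = Mul(Add(46101, 6891), 91839) = Mul(52992, 91839) = 4866732288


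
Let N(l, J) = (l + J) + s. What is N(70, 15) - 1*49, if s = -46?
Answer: -10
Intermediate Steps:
N(l, J) = -46 + J + l (N(l, J) = (l + J) - 46 = (J + l) - 46 = -46 + J + l)
N(70, 15) - 1*49 = (-46 + 15 + 70) - 1*49 = 39 - 49 = -10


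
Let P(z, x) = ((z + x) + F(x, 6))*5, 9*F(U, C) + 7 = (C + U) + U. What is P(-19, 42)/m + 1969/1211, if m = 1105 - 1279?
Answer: 22888/32697 ≈ 0.70000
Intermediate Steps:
m = -174
F(U, C) = -7/9 + C/9 + 2*U/9 (F(U, C) = -7/9 + ((C + U) + U)/9 = -7/9 + (C + 2*U)/9 = -7/9 + (C/9 + 2*U/9) = -7/9 + C/9 + 2*U/9)
P(z, x) = -5/9 + 5*z + 55*x/9 (P(z, x) = ((z + x) + (-7/9 + (⅑)*6 + 2*x/9))*5 = ((x + z) + (-7/9 + ⅔ + 2*x/9))*5 = ((x + z) + (-⅑ + 2*x/9))*5 = (-⅑ + z + 11*x/9)*5 = -5/9 + 5*z + 55*x/9)
P(-19, 42)/m + 1969/1211 = (-5/9 + 5*(-19) + (55/9)*42)/(-174) + 1969/1211 = (-5/9 - 95 + 770/3)*(-1/174) + 1969*(1/1211) = (1450/9)*(-1/174) + 1969/1211 = -25/27 + 1969/1211 = 22888/32697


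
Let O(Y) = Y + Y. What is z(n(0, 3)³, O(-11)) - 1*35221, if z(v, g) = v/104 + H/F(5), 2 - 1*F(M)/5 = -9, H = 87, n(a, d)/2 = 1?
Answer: -25181829/715 ≈ -35219.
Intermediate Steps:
n(a, d) = 2 (n(a, d) = 2*1 = 2)
O(Y) = 2*Y
F(M) = 55 (F(M) = 10 - 5*(-9) = 10 + 45 = 55)
z(v, g) = 87/55 + v/104 (z(v, g) = v/104 + 87/55 = 87/55 + v/104)
z(n(0, 3)³, O(-11)) - 1*35221 = (87/55 + (1/104)*2³) - 1*35221 = (87/55 + (1/104)*8) - 35221 = (87/55 + 1/13) - 35221 = 1186/715 - 35221 = -25181829/715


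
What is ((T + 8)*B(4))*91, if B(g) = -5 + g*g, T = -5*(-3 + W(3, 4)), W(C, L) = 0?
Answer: 23023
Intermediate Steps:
T = 15 (T = -5*(-3 + 0) = -5*(-3) = 15)
B(g) = -5 + g**2
((T + 8)*B(4))*91 = ((15 + 8)*(-5 + 4**2))*91 = (23*(-5 + 16))*91 = (23*11)*91 = 253*91 = 23023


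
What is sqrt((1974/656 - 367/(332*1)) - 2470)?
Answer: 3*I*sqrt(50811669902)/13612 ≈ 49.68*I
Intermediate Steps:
sqrt((1974/656 - 367/(332*1)) - 2470) = sqrt((1974*(1/656) - 367/332) - 2470) = sqrt((987/328 - 367*1/332) - 2470) = sqrt((987/328 - 367/332) - 2470) = sqrt(51827/27224 - 2470) = sqrt(-67191453/27224) = 3*I*sqrt(50811669902)/13612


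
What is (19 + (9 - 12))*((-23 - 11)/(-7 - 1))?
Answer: 68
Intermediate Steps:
(19 + (9 - 12))*((-23 - 11)/(-7 - 1)) = (19 - 3)*(-34/(-8)) = 16*(-34*(-⅛)) = 16*(17/4) = 68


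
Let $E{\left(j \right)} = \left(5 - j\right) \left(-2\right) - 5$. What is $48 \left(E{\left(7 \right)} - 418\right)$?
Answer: $-20112$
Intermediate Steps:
$E{\left(j \right)} = -15 + 2 j$ ($E{\left(j \right)} = \left(-10 + 2 j\right) - 5 = -15 + 2 j$)
$48 \left(E{\left(7 \right)} - 418\right) = 48 \left(\left(-15 + 2 \cdot 7\right) - 418\right) = 48 \left(\left(-15 + 14\right) - 418\right) = 48 \left(-1 - 418\right) = 48 \left(-419\right) = -20112$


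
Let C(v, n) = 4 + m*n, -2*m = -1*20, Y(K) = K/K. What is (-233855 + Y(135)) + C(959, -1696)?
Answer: -250810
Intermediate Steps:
Y(K) = 1
m = 10 (m = -(-1)*20/2 = -1/2*(-20) = 10)
C(v, n) = 4 + 10*n
(-233855 + Y(135)) + C(959, -1696) = (-233855 + 1) + (4 + 10*(-1696)) = -233854 + (4 - 16960) = -233854 - 16956 = -250810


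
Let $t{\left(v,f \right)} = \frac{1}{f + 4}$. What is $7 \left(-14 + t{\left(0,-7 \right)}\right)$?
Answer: $- \frac{301}{3} \approx -100.33$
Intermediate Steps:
$t{\left(v,f \right)} = \frac{1}{4 + f}$
$7 \left(-14 + t{\left(0,-7 \right)}\right) = 7 \left(-14 + \frac{1}{4 - 7}\right) = 7 \left(-14 + \frac{1}{-3}\right) = 7 \left(-14 - \frac{1}{3}\right) = 7 \left(- \frac{43}{3}\right) = - \frac{301}{3}$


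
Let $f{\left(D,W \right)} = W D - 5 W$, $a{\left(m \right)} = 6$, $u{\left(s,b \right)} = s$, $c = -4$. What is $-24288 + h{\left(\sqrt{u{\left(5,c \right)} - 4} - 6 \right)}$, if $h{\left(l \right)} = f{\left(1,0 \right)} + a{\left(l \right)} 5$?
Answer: $-24258$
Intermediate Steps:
$f{\left(D,W \right)} = - 5 W + D W$ ($f{\left(D,W \right)} = D W - 5 W = - 5 W + D W$)
$h{\left(l \right)} = 30$ ($h{\left(l \right)} = 0 \left(-5 + 1\right) + 6 \cdot 5 = 0 \left(-4\right) + 30 = 0 + 30 = 30$)
$-24288 + h{\left(\sqrt{u{\left(5,c \right)} - 4} - 6 \right)} = -24288 + 30 = -24258$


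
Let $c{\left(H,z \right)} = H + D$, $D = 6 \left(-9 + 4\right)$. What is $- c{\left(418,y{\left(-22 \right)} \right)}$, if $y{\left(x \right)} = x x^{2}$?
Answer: $-388$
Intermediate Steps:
$y{\left(x \right)} = x^{3}$
$D = -30$ ($D = 6 \left(-5\right) = -30$)
$c{\left(H,z \right)} = -30 + H$ ($c{\left(H,z \right)} = H - 30 = -30 + H$)
$- c{\left(418,y{\left(-22 \right)} \right)} = - (-30 + 418) = \left(-1\right) 388 = -388$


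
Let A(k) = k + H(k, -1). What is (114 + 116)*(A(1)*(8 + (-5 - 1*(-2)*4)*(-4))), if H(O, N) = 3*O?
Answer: -3680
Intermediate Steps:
A(k) = 4*k (A(k) = k + 3*k = 4*k)
(114 + 116)*(A(1)*(8 + (-5 - 1*(-2)*4)*(-4))) = (114 + 116)*((4*1)*(8 + (-5 - 1*(-2)*4)*(-4))) = 230*(4*(8 + (-5 + 2*4)*(-4))) = 230*(4*(8 + (-5 + 8)*(-4))) = 230*(4*(8 + 3*(-4))) = 230*(4*(8 - 12)) = 230*(4*(-4)) = 230*(-16) = -3680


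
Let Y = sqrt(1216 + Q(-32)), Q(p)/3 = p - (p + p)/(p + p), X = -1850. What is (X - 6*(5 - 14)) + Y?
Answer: -1796 + sqrt(1117) ≈ -1762.6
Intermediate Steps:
Q(p) = -3 + 3*p (Q(p) = 3*(p - (p + p)/(p + p)) = 3*(p - 2*p/(2*p)) = 3*(p - 2*p*1/(2*p)) = 3*(p - 1*1) = 3*(p - 1) = 3*(-1 + p) = -3 + 3*p)
Y = sqrt(1117) (Y = sqrt(1216 + (-3 + 3*(-32))) = sqrt(1216 + (-3 - 96)) = sqrt(1216 - 99) = sqrt(1117) ≈ 33.422)
(X - 6*(5 - 14)) + Y = (-1850 - 6*(5 - 14)) + sqrt(1117) = (-1850 - 6*(-9)) + sqrt(1117) = (-1850 + 54) + sqrt(1117) = -1796 + sqrt(1117)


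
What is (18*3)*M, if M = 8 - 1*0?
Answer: 432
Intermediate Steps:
M = 8 (M = 8 + 0 = 8)
(18*3)*M = (18*3)*8 = 54*8 = 432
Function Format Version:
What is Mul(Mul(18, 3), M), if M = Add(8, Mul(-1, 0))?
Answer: 432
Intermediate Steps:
M = 8 (M = Add(8, 0) = 8)
Mul(Mul(18, 3), M) = Mul(Mul(18, 3), 8) = Mul(54, 8) = 432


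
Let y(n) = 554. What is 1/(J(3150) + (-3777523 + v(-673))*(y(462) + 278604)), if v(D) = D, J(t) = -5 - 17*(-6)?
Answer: -1/1054713638871 ≈ -9.4813e-13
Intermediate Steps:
J(t) = 97 (J(t) = -5 + 102 = 97)
1/(J(3150) + (-3777523 + v(-673))*(y(462) + 278604)) = 1/(97 + (-3777523 - 673)*(554 + 278604)) = 1/(97 - 3778196*279158) = 1/(97 - 1054713638968) = 1/(-1054713638871) = -1/1054713638871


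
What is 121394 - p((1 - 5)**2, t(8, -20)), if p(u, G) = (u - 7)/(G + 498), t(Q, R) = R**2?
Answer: 109011803/898 ≈ 1.2139e+5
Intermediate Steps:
p(u, G) = (-7 + u)/(498 + G)
121394 - p((1 - 5)**2, t(8, -20)) = 121394 - (-7 + (1 - 5)**2)/(498 + (-20)**2) = 121394 - (-7 + (-4)**2)/(498 + 400) = 121394 - (-7 + 16)/898 = 121394 - 9/898 = 109011803/898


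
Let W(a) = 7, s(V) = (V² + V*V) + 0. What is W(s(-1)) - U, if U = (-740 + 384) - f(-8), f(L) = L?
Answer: 355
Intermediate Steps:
s(V) = 2*V² (s(V) = (V² + V²) + 0 = 2*V² + 0 = 2*V²)
U = -348 (U = (-740 + 384) - 1*(-8) = -356 + 8 = -348)
W(s(-1)) - U = 7 - 1*(-348) = 7 + 348 = 355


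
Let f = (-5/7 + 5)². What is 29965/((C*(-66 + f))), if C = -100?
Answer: 293657/46680 ≈ 6.2909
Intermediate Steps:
f = 900/49 (f = (-5*⅐ + 5)² = (-5/7 + 5)² = (30/7)² = 900/49 ≈ 18.367)
29965/((C*(-66 + f))) = 29965/((-100*(-66 + 900/49))) = 29965/((-100*(-2334/49))) = 29965/(233400/49) = 29965*(49/233400) = 293657/46680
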